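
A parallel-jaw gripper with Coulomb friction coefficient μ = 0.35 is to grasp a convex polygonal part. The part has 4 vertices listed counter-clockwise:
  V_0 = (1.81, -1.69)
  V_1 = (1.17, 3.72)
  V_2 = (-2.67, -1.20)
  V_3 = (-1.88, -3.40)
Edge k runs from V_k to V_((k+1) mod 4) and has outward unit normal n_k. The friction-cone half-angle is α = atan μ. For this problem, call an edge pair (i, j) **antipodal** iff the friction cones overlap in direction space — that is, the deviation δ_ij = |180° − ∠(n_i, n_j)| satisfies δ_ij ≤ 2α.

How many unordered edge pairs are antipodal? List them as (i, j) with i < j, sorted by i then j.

α = atan 0.35 = 19.29°;  2α = 38.58°
n_0 = (+0.9931, +0.1175)
n_1 = (-0.7883, +0.6153)
n_2 = (-0.9412, -0.3380)
n_3 = (+0.4205, -0.9073)
  (0,1): δ = 44.72°  ·
  (0,2): δ = 13.01°  ✓
  (0,3): δ = 108.12°  ·
  (1,2): δ = 122.28°  ·
  (1,3): δ = 27.16°  ✓
  (2,3): δ = 84.89°  ·
antipodal pairs: 2

count = 2; pairs: (0,2), (1,3)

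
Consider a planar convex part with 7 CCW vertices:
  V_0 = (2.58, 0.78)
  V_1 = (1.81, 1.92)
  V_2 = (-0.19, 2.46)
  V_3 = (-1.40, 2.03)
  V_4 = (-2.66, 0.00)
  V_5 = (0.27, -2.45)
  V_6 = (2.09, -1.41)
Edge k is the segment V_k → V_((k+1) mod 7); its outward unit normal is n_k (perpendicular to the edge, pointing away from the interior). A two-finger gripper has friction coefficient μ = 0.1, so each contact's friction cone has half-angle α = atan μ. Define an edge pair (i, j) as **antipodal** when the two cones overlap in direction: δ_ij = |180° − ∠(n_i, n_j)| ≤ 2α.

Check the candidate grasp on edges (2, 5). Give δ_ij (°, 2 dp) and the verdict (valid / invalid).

α = atan 0.1 = 5.71°;  2α = 11.42°
edge 2: e_2 = (-1.21, -0.43);  n_2 = (-0.3349, +0.9423)
edge 5: e_5 = (+1.82, +1.04);  n_5 = (+0.4961, -0.8682)
∠(n_2, n_5) = 169.82°
δ = |180° − 169.82°| = 10.18°
10.18° ≤ 2α = 11.42°  →  valid

δ = 10.18°, valid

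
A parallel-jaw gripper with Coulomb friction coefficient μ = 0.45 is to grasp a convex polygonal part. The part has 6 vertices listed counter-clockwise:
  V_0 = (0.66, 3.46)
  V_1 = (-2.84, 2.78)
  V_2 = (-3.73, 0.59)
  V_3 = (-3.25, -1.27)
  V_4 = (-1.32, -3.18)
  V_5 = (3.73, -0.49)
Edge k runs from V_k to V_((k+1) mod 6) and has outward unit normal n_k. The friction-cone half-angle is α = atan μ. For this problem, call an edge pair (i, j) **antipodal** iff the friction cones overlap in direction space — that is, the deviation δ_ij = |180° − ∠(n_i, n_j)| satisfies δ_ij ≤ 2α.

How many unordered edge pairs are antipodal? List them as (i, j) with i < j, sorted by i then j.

count = 4; pairs: (0,4), (1,4), (2,5), (3,5)

α = atan 0.45 = 24.23°;  2α = 48.46°
n_0 = (-0.1907, +0.9816)
n_1 = (-0.9264, +0.3765)
n_2 = (-0.9683, -0.2499)
n_3 = (-0.7034, -0.7108)
n_4 = (+0.4701, -0.8826)
n_5 = (+0.7896, +0.6137)
  (0,1): δ = 123.11°  ·
  (0,2): δ = 86.52°  ·
  (0,3): δ = 55.70°  ·
  (0,4): δ = 17.05°  ✓
  (0,5): δ = 116.86°  ·
  (1,2): δ = 143.41°  ·
  (1,3): δ = 112.59°  ·
  (1,4): δ = 39.84°  ✓
  (1,5): δ = 59.97°  ·
  (2,3): δ = 149.17°  ·
  (2,4): δ = 76.43°  ·
  (2,5): δ = 23.38°  ✓
  (3,4): δ = 107.26°  ·
  (3,5): δ = 7.44°  ✓
  (4,5): δ = 80.19°  ·
antipodal pairs: 4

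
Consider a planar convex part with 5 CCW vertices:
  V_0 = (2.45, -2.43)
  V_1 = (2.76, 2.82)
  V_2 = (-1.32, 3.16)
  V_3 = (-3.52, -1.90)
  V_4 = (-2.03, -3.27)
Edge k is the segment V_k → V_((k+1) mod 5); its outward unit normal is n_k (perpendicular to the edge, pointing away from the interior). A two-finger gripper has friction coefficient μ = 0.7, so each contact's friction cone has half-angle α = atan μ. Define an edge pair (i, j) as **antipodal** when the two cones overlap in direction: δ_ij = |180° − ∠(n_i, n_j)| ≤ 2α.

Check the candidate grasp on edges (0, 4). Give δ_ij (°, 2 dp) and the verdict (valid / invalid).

δ = 104.00°, invalid

α = atan 0.7 = 34.99°;  2α = 69.98°
edge 0: e_0 = (+0.31, +5.25);  n_0 = (+0.9983, -0.0589)
edge 4: e_4 = (+4.48, +0.84);  n_4 = (+0.1843, -0.9829)
∠(n_0, n_4) = 76.00°
δ = |180° − 76.00°| = 104.00°
104.00° > 2α = 69.98°  →  invalid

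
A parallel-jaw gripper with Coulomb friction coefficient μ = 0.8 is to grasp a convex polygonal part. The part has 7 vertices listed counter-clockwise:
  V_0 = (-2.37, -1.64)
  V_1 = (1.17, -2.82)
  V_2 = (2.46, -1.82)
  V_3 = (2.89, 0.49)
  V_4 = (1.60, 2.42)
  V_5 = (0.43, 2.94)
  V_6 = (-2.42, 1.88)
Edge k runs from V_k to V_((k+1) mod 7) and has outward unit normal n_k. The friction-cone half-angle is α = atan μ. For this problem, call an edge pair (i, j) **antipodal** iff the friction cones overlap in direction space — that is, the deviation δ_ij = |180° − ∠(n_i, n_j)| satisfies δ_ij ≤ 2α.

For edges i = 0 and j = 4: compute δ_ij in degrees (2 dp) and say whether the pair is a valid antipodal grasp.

α = atan 0.8 = 38.66°;  2α = 77.32°
edge 0: e_0 = (+3.54, -1.18);  n_0 = (-0.3162, -0.9487)
edge 4: e_4 = (-1.17, +0.52);  n_4 = (+0.4061, +0.9138)
∠(n_0, n_4) = 174.47°
δ = |180° − 174.47°| = 5.53°
5.53° ≤ 2α = 77.32°  →  valid

δ = 5.53°, valid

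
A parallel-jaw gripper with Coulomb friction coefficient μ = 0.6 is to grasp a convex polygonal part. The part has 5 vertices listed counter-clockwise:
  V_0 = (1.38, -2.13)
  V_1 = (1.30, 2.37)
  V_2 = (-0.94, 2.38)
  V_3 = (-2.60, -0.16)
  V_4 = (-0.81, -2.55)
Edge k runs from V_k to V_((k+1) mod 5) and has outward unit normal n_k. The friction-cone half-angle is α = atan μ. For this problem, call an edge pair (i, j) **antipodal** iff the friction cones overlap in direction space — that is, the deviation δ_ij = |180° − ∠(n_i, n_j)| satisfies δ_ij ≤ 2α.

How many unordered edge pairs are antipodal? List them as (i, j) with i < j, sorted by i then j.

α = atan 0.6 = 30.96°;  2α = 61.93°
n_0 = (+0.9998, +0.0178)
n_1 = (+0.0045, +1.0000)
n_2 = (-0.8371, +0.5471)
n_3 = (-0.8004, -0.5995)
n_4 = (+0.1883, -0.9821)
  (0,1): δ = 91.27°  ·
  (0,2): δ = 34.18°  ✓
  (0,3): δ = 35.81°  ✓
  (0,4): δ = 99.84°  ·
  (1,2): δ = 122.91°  ·
  (1,3): δ = 52.91°  ✓
  (1,4): δ = 11.11°  ✓
  (2,3): δ = 110.00°  ·
  (2,4): δ = 45.98°  ✓
  (3,4): δ = 115.98°  ·
antipodal pairs: 5

count = 5; pairs: (0,2), (0,3), (1,3), (1,4), (2,4)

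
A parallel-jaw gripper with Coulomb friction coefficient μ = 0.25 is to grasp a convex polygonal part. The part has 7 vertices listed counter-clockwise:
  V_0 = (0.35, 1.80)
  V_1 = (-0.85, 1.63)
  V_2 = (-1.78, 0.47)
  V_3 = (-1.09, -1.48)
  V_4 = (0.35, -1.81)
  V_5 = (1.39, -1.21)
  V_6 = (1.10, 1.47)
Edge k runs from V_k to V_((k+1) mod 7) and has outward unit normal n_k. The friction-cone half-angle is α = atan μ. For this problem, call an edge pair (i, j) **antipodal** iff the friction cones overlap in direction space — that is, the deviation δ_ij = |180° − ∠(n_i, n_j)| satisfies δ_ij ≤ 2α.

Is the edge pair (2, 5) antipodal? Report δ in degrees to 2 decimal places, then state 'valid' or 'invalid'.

α = atan 0.25 = 14.04°;  2α = 28.07°
edge 2: e_2 = (+0.69, -1.95);  n_2 = (-0.9427, -0.3336)
edge 5: e_5 = (-0.29, +2.68);  n_5 = (+0.9942, +0.1076)
∠(n_2, n_5) = 166.69°
δ = |180° − 166.69°| = 13.31°
13.31° ≤ 2α = 28.07°  →  valid

δ = 13.31°, valid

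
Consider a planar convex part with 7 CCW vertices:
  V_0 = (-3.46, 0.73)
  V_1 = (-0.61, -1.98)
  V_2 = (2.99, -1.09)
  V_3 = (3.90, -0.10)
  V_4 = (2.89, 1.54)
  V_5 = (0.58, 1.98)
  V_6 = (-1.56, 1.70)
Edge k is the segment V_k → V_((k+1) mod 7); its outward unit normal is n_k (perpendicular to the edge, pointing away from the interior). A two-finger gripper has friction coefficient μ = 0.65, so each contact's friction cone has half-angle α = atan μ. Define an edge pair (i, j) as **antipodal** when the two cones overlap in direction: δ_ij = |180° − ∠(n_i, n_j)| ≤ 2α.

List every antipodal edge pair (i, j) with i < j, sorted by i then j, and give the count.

α = atan 0.65 = 33.02°;  2α = 66.05°
n_0 = (-0.6891, -0.7247)
n_1 = (+0.2400, -0.9708)
n_2 = (+0.7362, -0.6767)
n_3 = (+0.8515, +0.5244)
n_4 = (+0.1871, +0.9823)
n_5 = (-0.1297, +0.9915)
n_6 = (-0.4547, +0.8906)
  (0,1): δ = 122.56°  ·
  (0,2): δ = 89.03°  ·
  (0,3): δ = 14.82°  ✓
  (0,4): δ = 32.77°  ✓
  (0,5): δ = 51.01°  ✓
  (0,6): δ = 70.60°  ·
  (1,2): δ = 146.48°  ·
  (1,3): δ = 72.26°  ·
  (1,4): δ = 24.67°  ✓
  (1,5): δ = 6.43°  ✓
  (1,6): δ = 13.16°  ✓
  (2,3): δ = 105.78°  ·
  (2,4): δ = 58.20°  ✓
  (2,5): δ = 39.96°  ✓
  (2,6): δ = 20.37°  ✓
  (3,4): δ = 132.41°  ·
  (3,5): δ = 114.17°  ·
  (3,6): δ = 94.58°  ·
  (4,5): δ = 161.76°  ·
  (4,6): δ = 142.17°  ·
  (5,6): δ = 160.41°  ·
antipodal pairs: 9

count = 9; pairs: (0,3), (0,4), (0,5), (1,4), (1,5), (1,6), (2,4), (2,5), (2,6)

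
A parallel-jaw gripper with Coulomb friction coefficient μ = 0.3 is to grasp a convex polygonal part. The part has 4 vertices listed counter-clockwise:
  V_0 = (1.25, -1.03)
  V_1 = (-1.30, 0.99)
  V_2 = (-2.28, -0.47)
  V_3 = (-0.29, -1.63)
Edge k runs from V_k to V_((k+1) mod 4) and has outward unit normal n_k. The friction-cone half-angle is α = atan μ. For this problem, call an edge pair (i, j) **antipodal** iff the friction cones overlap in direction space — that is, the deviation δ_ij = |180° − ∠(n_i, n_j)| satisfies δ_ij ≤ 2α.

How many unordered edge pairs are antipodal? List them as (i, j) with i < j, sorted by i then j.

α = atan 0.3 = 16.70°;  2α = 33.40°
n_0 = (+0.6209, +0.7839)
n_1 = (-0.8303, +0.5573)
n_2 = (-0.5036, -0.8639)
n_3 = (+0.3630, -0.9318)
  (0,1): δ = 85.49°  ·
  (0,2): δ = 8.15°  ✓
  (0,3): δ = 59.67°  ·
  (1,2): δ = 86.37°  ·
  (1,3): δ = 34.84°  ·
  (2,3): δ = 128.48°  ·
antipodal pairs: 1

count = 1; pairs: (0,2)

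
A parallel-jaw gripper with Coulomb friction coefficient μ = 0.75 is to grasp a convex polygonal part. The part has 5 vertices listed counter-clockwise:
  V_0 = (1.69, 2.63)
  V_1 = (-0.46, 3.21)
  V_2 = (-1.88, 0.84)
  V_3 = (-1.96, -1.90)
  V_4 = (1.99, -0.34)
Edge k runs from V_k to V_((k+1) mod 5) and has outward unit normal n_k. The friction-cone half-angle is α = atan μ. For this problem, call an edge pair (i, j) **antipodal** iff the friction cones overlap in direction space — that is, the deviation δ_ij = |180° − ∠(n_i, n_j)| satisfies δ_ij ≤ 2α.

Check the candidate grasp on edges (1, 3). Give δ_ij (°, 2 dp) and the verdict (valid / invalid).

α = atan 0.75 = 36.87°;  2α = 73.74°
edge 1: e_1 = (-1.42, -2.37);  n_1 = (-0.8578, +0.5140)
edge 3: e_3 = (+3.95, +1.56);  n_3 = (+0.3673, -0.9301)
∠(n_1, n_3) = 142.48°
δ = |180° − 142.48°| = 37.52°
37.52° ≤ 2α = 73.74°  →  valid

δ = 37.52°, valid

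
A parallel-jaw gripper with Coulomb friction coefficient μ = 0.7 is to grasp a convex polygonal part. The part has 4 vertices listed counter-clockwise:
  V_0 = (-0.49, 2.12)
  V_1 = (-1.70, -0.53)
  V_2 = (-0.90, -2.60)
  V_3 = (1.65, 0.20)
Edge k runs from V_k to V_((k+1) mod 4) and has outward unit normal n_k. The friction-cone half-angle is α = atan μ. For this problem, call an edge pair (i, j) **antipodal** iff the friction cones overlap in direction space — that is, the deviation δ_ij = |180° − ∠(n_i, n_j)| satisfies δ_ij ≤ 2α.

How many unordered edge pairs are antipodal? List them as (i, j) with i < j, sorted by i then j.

count = 3; pairs: (0,2), (1,2), (1,3)

α = atan 0.7 = 34.99°;  2α = 69.98°
n_0 = (-0.9097, +0.4154)
n_1 = (-0.9328, -0.3605)
n_2 = (+0.7393, -0.6733)
n_3 = (+0.6678, +0.7443)
  (0,1): δ = 134.33°  ·
  (0,2): δ = 17.78°  ✓
  (0,3): δ = 72.64°  ·
  (1,2): δ = 63.45°  ✓
  (1,3): δ = 26.97°  ✓
  (2,3): δ = 89.57°  ·
antipodal pairs: 3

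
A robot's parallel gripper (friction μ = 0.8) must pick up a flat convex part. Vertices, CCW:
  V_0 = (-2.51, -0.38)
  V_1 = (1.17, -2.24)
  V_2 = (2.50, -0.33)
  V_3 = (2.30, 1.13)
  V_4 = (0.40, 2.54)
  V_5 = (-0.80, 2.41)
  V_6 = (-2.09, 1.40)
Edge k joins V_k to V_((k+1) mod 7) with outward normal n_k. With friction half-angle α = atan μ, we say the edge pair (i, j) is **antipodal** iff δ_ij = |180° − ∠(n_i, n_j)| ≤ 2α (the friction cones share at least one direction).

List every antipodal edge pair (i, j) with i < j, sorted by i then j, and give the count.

count = 10; pairs: (0,2), (0,3), (0,4), (0,5), (1,4), (1,5), (1,6), (2,5), (2,6), (3,6)

α = atan 0.8 = 38.66°;  2α = 77.32°
n_0 = (-0.4511, -0.8925)
n_1 = (+0.8206, -0.5714)
n_2 = (+0.9907, +0.1357)
n_3 = (+0.5959, +0.8030)
n_4 = (-0.1077, +0.9942)
n_5 = (-0.6165, +0.7874)
n_6 = (-0.9733, +0.2296)
  (0,1): δ = 98.04°  ·
  (0,2): δ = 55.39°  ✓
  (0,3): δ = 9.77°  ✓
  (0,4): δ = 33.00°  ✓
  (0,5): δ = 64.87°  ✓
  (0,6): δ = 103.54°  ·
  (1,2): δ = 137.35°  ·
  (1,3): δ = 91.73°  ·
  (1,4): δ = 48.97°  ✓
  (1,5): δ = 17.09°  ✓
  (1,6): δ = 21.57°  ✓
  (2,3): δ = 134.38°  ·
  (2,4): δ = 91.62°  ·
  (2,5): δ = 59.74°  ✓
  (2,6): δ = 21.08°  ✓
  (3,4): δ = 137.24°  ·
  (3,5): δ = 105.36°  ·
  (3,6): δ = 66.70°  ✓
  (4,5): δ = 148.12°  ·
  (4,6): δ = 109.46°  ·
  (5,6): δ = 141.34°  ·
antipodal pairs: 10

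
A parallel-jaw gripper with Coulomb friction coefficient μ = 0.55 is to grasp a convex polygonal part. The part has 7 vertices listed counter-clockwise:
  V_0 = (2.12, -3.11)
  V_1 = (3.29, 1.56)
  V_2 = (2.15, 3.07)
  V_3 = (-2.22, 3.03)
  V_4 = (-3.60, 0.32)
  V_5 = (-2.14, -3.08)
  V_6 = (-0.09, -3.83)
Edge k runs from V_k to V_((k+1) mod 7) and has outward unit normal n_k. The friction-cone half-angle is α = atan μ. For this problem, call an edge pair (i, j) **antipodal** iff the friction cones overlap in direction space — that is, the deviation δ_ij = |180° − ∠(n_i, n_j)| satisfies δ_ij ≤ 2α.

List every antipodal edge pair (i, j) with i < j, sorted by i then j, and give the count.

count = 7; pairs: (0,3), (0,4), (1,4), (1,5), (2,5), (2,6), (3,6)

α = atan 0.55 = 28.81°;  2α = 57.62°
n_0 = (+0.9700, -0.2430)
n_1 = (+0.7981, +0.6025)
n_2 = (-0.0092, +1.0000)
n_3 = (-0.8911, +0.4538)
n_4 = (-0.9189, -0.3946)
n_5 = (-0.3436, -0.9391)
n_6 = (+0.3098, -0.9508)
  (0,1): δ = 128.88°  ·
  (0,2): δ = 75.41°  ·
  (0,3): δ = 12.92°  ✓
  (0,4): δ = 37.30°  ✓
  (0,5): δ = 83.97°  ·
  (0,6): δ = 122.11°  ·
  (1,2): δ = 126.53°  ·
  (1,3): δ = 64.04°  ·
  (1,4): δ = 13.81°  ✓
  (1,5): δ = 32.85°  ✓
  (1,6): δ = 70.99°  ·
  (2,3): δ = 117.51°  ·
  (2,4): δ = 67.29°  ·
  (2,5): δ = 20.62°  ✓
  (2,6): δ = 17.52°  ✓
  (3,4): δ = 129.77°  ·
  (3,5): δ = 83.11°  ·
  (3,6): δ = 44.97°  ✓
  (4,5): δ = 133.33°  ·
  (4,6): δ = 95.19°  ·
  (5,6): δ = 141.86°  ·
antipodal pairs: 7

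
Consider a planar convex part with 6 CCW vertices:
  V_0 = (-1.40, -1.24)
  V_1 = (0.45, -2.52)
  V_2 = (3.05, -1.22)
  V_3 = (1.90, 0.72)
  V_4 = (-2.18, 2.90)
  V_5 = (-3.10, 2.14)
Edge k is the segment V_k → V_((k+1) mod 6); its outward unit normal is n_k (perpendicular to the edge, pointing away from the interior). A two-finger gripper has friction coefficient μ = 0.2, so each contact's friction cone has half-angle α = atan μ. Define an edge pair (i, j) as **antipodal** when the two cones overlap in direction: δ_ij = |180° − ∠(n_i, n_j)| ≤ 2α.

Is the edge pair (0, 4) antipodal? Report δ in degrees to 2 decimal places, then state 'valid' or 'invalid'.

α = atan 0.2 = 11.31°;  2α = 22.62°
edge 0: e_0 = (+1.85, -1.28);  n_0 = (-0.5690, -0.8224)
edge 4: e_4 = (-0.92, -0.76);  n_4 = (-0.6369, +0.7710)
∠(n_0, n_4) = 105.76°
δ = |180° − 105.76°| = 74.24°
74.24° > 2α = 22.62°  →  invalid

δ = 74.24°, invalid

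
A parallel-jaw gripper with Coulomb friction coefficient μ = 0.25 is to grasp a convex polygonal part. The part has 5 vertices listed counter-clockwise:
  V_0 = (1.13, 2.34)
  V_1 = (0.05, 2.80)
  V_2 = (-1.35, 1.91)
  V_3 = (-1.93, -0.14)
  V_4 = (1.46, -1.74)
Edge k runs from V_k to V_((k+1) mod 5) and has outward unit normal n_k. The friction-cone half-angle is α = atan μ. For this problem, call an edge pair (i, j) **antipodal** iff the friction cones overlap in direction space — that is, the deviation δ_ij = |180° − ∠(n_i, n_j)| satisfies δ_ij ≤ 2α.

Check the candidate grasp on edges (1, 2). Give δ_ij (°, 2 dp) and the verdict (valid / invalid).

δ = 138.24°, invalid

α = atan 0.25 = 14.04°;  2α = 28.07°
edge 1: e_1 = (-1.40, -0.89);  n_1 = (-0.5365, +0.8439)
edge 2: e_2 = (-0.58, -2.05);  n_2 = (-0.9622, +0.2722)
∠(n_1, n_2) = 41.76°
δ = |180° − 41.76°| = 138.24°
138.24° > 2α = 28.07°  →  invalid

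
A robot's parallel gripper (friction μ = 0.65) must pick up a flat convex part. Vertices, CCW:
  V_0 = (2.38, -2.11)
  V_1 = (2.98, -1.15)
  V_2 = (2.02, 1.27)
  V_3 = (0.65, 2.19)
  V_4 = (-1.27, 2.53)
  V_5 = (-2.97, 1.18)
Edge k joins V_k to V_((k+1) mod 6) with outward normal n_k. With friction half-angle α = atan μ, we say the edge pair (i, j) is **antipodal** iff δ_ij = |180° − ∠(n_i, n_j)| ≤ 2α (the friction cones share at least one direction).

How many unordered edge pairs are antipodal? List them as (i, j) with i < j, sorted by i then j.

count = 4; pairs: (0,4), (1,5), (2,5), (3,5)

α = atan 0.65 = 33.02°;  2α = 66.05°
n_0 = (+0.8480, -0.5300)
n_1 = (+0.9295, +0.3687)
n_2 = (+0.5575, +0.8302)
n_3 = (+0.1744, +0.9847)
n_4 = (-0.6219, +0.7831)
n_5 = (-0.5238, -0.8518)
  (0,1): δ = 126.36°  ·
  (0,2): δ = 91.88°  ·
  (0,3): δ = 68.04°  ·
  (0,4): δ = 19.54°  ✓
  (0,5): δ = 90.42°  ·
  (1,2): δ = 145.52°  ·
  (1,3): δ = 121.68°  ·
  (1,4): δ = 73.18°  ·
  (1,5): δ = 36.77°  ✓
  (2,3): δ = 156.16°  ·
  (2,4): δ = 107.66°  ·
  (2,5): δ = 2.29°  ✓
  (3,4): δ = 131.50°  ·
  (3,5): δ = 21.55°  ✓
  (4,5): δ = 70.04°  ·
antipodal pairs: 4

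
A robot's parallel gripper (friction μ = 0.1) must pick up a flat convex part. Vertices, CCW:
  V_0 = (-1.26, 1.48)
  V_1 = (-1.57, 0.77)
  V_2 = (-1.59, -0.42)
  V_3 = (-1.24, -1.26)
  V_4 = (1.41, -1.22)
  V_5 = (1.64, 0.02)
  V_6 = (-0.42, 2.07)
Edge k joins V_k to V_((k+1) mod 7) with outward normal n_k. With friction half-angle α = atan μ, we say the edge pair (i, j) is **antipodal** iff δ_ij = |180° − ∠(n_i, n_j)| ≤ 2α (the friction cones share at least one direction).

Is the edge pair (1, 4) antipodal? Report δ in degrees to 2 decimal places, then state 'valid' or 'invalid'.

α = atan 0.1 = 5.71°;  2α = 11.42°
edge 1: e_1 = (-0.02, -1.19);  n_1 = (-0.9999, +0.0168)
edge 4: e_4 = (+0.23, +1.24);  n_4 = (+0.9832, -0.1824)
∠(n_1, n_4) = 170.45°
δ = |180° − 170.45°| = 9.55°
9.55° ≤ 2α = 11.42°  →  valid

δ = 9.55°, valid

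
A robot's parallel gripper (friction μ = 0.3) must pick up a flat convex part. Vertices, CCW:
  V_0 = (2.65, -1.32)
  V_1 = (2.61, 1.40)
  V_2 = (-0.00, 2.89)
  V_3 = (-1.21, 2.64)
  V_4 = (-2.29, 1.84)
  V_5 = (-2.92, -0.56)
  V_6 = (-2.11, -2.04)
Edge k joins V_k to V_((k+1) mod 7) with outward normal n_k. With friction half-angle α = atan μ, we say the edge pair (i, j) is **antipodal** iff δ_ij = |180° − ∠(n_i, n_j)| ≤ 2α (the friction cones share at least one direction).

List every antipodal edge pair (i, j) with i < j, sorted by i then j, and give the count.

α = atan 0.3 = 16.70°;  2α = 33.40°
n_0 = (+0.9999, +0.0147)
n_1 = (+0.4958, +0.8684)
n_2 = (-0.2023, +0.9793)
n_3 = (-0.5952, +0.8036)
n_4 = (-0.9672, +0.2539)
n_5 = (-0.8772, -0.4801)
n_6 = (+0.1496, -0.9888)
  (0,1): δ = 120.56°  ·
  (0,2): δ = 79.17°  ·
  (0,3): δ = 54.31°  ·
  (0,4): δ = 15.55°  ✓
  (0,5): δ = 27.85°  ✓
  (0,6): δ = 97.76°  ·
  (1,2): δ = 138.61°  ·
  (1,3): δ = 113.75°  ·
  (1,4): δ = 74.99°  ·
  (1,5): δ = 31.59°  ✓
  (1,6): δ = 38.32°  ·
  (2,3): δ = 155.14°  ·
  (2,4): δ = 116.38°  ·
  (2,5): δ = 72.98°  ·
  (2,6): δ = 3.07°  ✓
  (3,4): δ = 141.24°  ·
  (3,5): δ = 97.84°  ·
  (3,6): δ = 27.93°  ✓
  (4,5): δ = 136.60°  ·
  (4,6): δ = 66.69°  ·
  (5,6): δ = 110.09°  ·
antipodal pairs: 5

count = 5; pairs: (0,4), (0,5), (1,5), (2,6), (3,6)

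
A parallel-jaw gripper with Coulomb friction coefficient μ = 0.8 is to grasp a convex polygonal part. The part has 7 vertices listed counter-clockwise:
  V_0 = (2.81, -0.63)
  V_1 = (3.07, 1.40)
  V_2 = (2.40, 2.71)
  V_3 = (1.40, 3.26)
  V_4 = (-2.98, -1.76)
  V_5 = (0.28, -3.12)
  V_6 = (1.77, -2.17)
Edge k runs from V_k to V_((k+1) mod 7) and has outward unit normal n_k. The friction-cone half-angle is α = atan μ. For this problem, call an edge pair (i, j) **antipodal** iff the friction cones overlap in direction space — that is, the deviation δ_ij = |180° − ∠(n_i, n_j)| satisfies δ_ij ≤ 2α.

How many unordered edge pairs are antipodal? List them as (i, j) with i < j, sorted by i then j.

α = atan 0.8 = 38.66°;  2α = 77.32°
n_0 = (+0.9919, -0.1270)
n_1 = (+0.8903, +0.4554)
n_2 = (+0.4819, +0.8762)
n_3 = (-0.7535, +0.6574)
n_4 = (-0.3850, -0.9229)
n_5 = (+0.5376, -0.8432)
n_6 = (+0.8287, -0.5597)
  (0,1): δ = 145.61°  ·
  (0,2): δ = 111.51°  ·
  (0,3): δ = 33.81°  ✓
  (0,4): δ = 74.65°  ✓
  (0,5): δ = 129.82°  ·
  (0,6): δ = 153.27°  ·
  (1,2): δ = 145.90°  ·
  (1,3): δ = 68.19°  ✓
  (1,4): δ = 40.27°  ✓
  (1,5): δ = 95.43°  ·
  (1,6): δ = 118.88°  ·
  (2,3): δ = 102.29°  ·
  (2,4): δ = 6.17°  ✓
  (2,5): δ = 61.33°  ✓
  (2,6): δ = 84.78°  ·
  (3,4): δ = 71.54°  ✓
  (3,5): δ = 16.37°  ✓
  (3,6): δ = 7.07°  ✓
  (4,5): δ = 124.83°  ·
  (4,6): δ = 101.39°  ·
  (5,6): δ = 156.55°  ·
antipodal pairs: 9

count = 9; pairs: (0,3), (0,4), (1,3), (1,4), (2,4), (2,5), (3,4), (3,5), (3,6)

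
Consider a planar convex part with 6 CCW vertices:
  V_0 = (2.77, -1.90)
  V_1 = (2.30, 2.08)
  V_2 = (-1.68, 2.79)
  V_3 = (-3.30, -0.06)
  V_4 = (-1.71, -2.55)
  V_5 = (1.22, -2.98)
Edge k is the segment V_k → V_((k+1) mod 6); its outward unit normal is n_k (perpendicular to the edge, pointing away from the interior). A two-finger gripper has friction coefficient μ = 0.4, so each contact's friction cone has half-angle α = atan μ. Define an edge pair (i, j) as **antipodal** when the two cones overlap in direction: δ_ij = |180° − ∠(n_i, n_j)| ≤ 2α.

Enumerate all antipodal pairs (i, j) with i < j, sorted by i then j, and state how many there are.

count = 4; pairs: (0,2), (0,3), (1,4), (2,5)

α = atan 0.4 = 21.80°;  2α = 43.60°
n_0 = (+0.9931, +0.1173)
n_1 = (+0.1756, +0.9845)
n_2 = (-0.8694, +0.4942)
n_3 = (-0.8428, -0.5382)
n_4 = (-0.1452, -0.9894)
n_5 = (+0.5717, -0.8205)
  (0,1): δ = 106.85°  ·
  (0,2): δ = 36.35°  ✓
  (0,3): δ = 25.83°  ✓
  (0,4): δ = 74.92°  ·
  (0,5): δ = 118.13°  ·
  (1,2): δ = 109.50°  ·
  (1,3): δ = 47.32°  ·
  (1,4): δ = 1.77°  ✓
  (1,5): δ = 44.98°  ·
  (2,3): δ = 117.82°  ·
  (2,4): δ = 68.73°  ·
  (2,5): δ = 25.52°  ✓
  (3,4): δ = 130.91°  ·
  (3,5): δ = 87.69°  ·
  (4,5): δ = 136.78°  ·
antipodal pairs: 4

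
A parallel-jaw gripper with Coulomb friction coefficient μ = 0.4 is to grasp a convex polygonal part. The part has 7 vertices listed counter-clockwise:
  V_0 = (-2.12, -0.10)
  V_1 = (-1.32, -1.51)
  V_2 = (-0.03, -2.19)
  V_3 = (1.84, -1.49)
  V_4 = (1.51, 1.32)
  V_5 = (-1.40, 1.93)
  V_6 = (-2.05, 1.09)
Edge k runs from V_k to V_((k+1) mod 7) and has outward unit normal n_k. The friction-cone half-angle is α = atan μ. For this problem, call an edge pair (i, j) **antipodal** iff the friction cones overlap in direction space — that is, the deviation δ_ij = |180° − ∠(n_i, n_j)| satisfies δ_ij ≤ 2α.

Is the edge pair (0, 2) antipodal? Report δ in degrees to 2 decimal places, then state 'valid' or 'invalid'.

α = atan 0.4 = 21.80°;  2α = 43.60°
edge 0: e_0 = (+0.80, -1.41);  n_0 = (-0.8698, -0.4935)
edge 2: e_2 = (+1.87, +0.70);  n_2 = (+0.3506, -0.9365)
∠(n_0, n_2) = 80.95°
δ = |180° − 80.95°| = 99.05°
99.05° > 2α = 43.60°  →  invalid

δ = 99.05°, invalid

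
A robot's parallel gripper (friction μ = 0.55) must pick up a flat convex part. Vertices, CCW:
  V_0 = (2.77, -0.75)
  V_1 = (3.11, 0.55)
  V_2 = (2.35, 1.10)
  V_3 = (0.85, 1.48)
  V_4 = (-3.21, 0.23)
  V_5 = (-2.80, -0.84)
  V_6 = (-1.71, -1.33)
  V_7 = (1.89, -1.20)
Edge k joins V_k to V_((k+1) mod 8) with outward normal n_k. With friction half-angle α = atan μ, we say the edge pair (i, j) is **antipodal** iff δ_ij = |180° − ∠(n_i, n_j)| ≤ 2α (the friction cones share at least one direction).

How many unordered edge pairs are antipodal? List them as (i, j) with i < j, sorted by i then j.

α = atan 0.55 = 28.81°;  2α = 57.62°
n_0 = (+0.9675, -0.2530)
n_1 = (+0.5863, +0.8101)
n_2 = (+0.2456, +0.9694)
n_3 = (-0.2943, +0.9557)
n_4 = (-0.9338, -0.3578)
n_5 = (-0.4100, -0.9121)
n_6 = (+0.0361, -0.9993)
n_7 = (+0.4553, -0.8903)
  (0,1): δ = 111.24°  ·
  (0,2): δ = 89.56°  ·
  (0,3): δ = 58.23°  ·
  (0,4): δ = 35.62°  ✓
  (0,5): δ = 80.45°  ·
  (0,6): δ = 106.72°  ·
  (0,7): δ = 131.74°  ·
  (1,2): δ = 158.32°  ·
  (1,3): δ = 126.99°  ·
  (1,4): δ = 33.14°  ✓
  (1,5): δ = 11.69°  ✓
  (1,6): δ = 37.96°  ✓
  (1,7): δ = 62.98°  ·
  (2,3): δ = 148.67°  ·
  (2,4): δ = 54.82°  ✓
  (2,5): δ = 9.99°  ✓
  (2,6): δ = 16.28°  ✓
  (2,7): δ = 41.30°  ✓
  (3,4): δ = 86.15°  ·
  (3,5): δ = 41.32°  ✓
  (3,6): δ = 15.04°  ✓
  (3,7): δ = 9.97°  ✓
  (4,5): δ = 135.17°  ·
  (4,6): δ = 108.90°  ·
  (4,7): δ = 83.88°  ·
  (5,6): δ = 153.73°  ·
  (5,7): δ = 128.71°  ·
  (6,7): δ = 154.98°  ·
antipodal pairs: 11

count = 11; pairs: (0,4), (1,4), (1,5), (1,6), (2,4), (2,5), (2,6), (2,7), (3,5), (3,6), (3,7)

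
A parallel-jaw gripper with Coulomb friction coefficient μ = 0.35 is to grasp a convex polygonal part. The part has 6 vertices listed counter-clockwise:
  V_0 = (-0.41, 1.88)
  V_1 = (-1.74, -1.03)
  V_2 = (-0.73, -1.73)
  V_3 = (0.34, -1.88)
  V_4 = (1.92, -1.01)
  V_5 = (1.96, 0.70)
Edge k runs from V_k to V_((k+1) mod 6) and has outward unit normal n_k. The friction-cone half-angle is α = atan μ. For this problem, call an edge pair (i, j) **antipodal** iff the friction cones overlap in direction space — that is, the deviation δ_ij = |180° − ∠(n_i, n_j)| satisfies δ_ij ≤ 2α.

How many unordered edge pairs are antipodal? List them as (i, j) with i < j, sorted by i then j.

count = 4; pairs: (0,3), (0,4), (1,5), (2,5)

α = atan 0.35 = 19.29°;  2α = 38.58°
n_0 = (-0.9095, +0.4157)
n_1 = (-0.5696, -0.8219)
n_2 = (-0.1388, -0.9903)
n_3 = (+0.4823, -0.8760)
n_4 = (+0.9997, -0.0234)
n_5 = (+0.4457, +0.8952)
  (0,1): δ = 100.16°  ·
  (0,2): δ = 73.42°  ·
  (0,3): δ = 36.60°  ✓
  (0,4): δ = 23.22°  ✓
  (0,5): δ = 88.09°  ·
  (1,2): δ = 153.26°  ·
  (1,3): δ = 116.44°  ·
  (1,4): δ = 56.62°  ·
  (1,5): δ = 8.26°  ✓
  (2,3): δ = 143.18°  ·
  (2,4): δ = 83.36°  ·
  (2,5): δ = 18.49°  ✓
  (3,4): δ = 120.18°  ·
  (3,5): δ = 55.31°  ·
  (4,5): δ = 115.13°  ·
antipodal pairs: 4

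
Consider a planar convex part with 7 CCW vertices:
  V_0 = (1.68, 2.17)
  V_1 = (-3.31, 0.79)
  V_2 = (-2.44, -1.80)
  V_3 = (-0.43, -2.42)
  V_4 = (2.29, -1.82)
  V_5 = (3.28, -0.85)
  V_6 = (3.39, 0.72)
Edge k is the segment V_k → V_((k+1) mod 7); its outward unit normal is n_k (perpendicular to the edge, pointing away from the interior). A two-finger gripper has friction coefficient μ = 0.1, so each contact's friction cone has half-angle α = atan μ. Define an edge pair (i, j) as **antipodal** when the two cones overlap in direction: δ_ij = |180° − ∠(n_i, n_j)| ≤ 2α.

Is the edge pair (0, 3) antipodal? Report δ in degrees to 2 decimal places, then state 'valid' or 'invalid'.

δ = 3.02°, valid

α = atan 0.1 = 5.71°;  2α = 11.42°
edge 0: e_0 = (-4.99, -1.38);  n_0 = (-0.2665, +0.9638)
edge 3: e_3 = (+2.72, +0.60);  n_3 = (+0.2154, -0.9765)
∠(n_0, n_3) = 176.98°
δ = |180° − 176.98°| = 3.02°
3.02° ≤ 2α = 11.42°  →  valid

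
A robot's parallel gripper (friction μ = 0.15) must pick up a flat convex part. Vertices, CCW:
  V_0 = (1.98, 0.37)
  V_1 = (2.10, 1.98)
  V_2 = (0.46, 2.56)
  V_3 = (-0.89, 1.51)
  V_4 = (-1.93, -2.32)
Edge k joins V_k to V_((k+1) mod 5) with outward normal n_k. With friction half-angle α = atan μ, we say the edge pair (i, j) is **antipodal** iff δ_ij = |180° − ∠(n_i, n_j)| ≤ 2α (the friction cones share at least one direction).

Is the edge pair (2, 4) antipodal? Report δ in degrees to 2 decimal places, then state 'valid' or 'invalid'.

δ = 3.35°, valid

α = atan 0.15 = 8.53°;  2α = 17.06°
edge 2: e_2 = (-1.35, -1.05);  n_2 = (-0.6139, +0.7894)
edge 4: e_4 = (+3.91, +2.69);  n_4 = (+0.5668, -0.8239)
∠(n_2, n_4) = 176.65°
δ = |180° − 176.65°| = 3.35°
3.35° ≤ 2α = 17.06°  →  valid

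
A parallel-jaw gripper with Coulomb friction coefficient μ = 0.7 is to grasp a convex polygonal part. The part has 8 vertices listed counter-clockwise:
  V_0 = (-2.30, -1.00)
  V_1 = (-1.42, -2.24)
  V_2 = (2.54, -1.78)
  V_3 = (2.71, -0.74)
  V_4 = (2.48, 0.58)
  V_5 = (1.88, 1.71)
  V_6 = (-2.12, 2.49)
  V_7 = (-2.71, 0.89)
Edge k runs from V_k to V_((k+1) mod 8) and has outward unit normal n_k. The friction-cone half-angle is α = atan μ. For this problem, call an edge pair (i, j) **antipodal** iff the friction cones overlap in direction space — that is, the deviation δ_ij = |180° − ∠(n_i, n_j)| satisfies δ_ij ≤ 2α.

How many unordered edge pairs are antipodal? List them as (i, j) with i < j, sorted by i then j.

α = atan 0.7 = 34.99°;  2α = 69.98°
n_0 = (-0.8155, -0.5787)
n_1 = (+0.1154, -0.9933)
n_2 = (+0.9869, -0.1613)
n_3 = (+0.9852, +0.1717)
n_4 = (+0.8832, +0.4690)
n_5 = (+0.1914, +0.9815)
n_6 = (-0.9382, +0.3460)
n_7 = (-0.9773, -0.2120)
  (0,1): δ = 118.74°  ·
  (0,2): δ = 44.65°  ✓
  (0,3): δ = 25.48°  ✓
  (0,4): δ = 7.40°  ✓
  (0,5): δ = 43.60°  ✓
  (0,6): δ = 124.40°  ·
  (0,7): δ = 156.88°  ·
  (1,2): δ = 105.91°  ·
  (1,3): δ = 86.74°  ·
  (1,4): δ = 68.66°  ✓
  (1,5): δ = 17.66°  ✓
  (1,6): δ = 63.13°  ✓
  (1,7): δ = 95.61°  ·
  (2,3): δ = 160.83°  ·
  (2,4): δ = 142.75°  ·
  (2,5): δ = 91.75°  ·
  (2,6): δ = 10.96°  ✓
  (2,7): δ = 21.52°  ✓
  (3,4): δ = 161.92°  ·
  (3,5): δ = 110.92°  ·
  (3,6): δ = 30.13°  ✓
  (3,7): δ = 2.36°  ✓
  (4,5): δ = 129.00°  ·
  (4,6): δ = 48.21°  ✓
  (4,7): δ = 15.73°  ✓
  (5,6): δ = 99.21°  ·
  (5,7): δ = 66.73°  ✓
  (6,7): δ = 147.52°  ·
antipodal pairs: 14

count = 14; pairs: (0,2), (0,3), (0,4), (0,5), (1,4), (1,5), (1,6), (2,6), (2,7), (3,6), (3,7), (4,6), (4,7), (5,7)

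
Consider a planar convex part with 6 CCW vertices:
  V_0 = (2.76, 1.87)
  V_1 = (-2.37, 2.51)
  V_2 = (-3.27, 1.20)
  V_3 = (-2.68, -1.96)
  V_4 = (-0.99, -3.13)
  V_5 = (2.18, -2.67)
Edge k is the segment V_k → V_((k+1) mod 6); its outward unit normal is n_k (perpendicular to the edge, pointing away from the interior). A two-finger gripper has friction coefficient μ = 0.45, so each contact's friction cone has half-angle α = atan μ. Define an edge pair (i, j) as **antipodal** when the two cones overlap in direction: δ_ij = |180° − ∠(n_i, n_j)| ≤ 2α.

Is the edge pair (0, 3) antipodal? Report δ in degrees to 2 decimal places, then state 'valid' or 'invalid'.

α = atan 0.45 = 24.23°;  2α = 48.46°
edge 0: e_0 = (-5.13, +0.64);  n_0 = (+0.1238, +0.9923)
edge 3: e_3 = (+1.69, -1.17);  n_3 = (-0.5692, -0.8222)
∠(n_0, n_3) = 152.42°
δ = |180° − 152.42°| = 27.58°
27.58° ≤ 2α = 48.46°  →  valid

δ = 27.58°, valid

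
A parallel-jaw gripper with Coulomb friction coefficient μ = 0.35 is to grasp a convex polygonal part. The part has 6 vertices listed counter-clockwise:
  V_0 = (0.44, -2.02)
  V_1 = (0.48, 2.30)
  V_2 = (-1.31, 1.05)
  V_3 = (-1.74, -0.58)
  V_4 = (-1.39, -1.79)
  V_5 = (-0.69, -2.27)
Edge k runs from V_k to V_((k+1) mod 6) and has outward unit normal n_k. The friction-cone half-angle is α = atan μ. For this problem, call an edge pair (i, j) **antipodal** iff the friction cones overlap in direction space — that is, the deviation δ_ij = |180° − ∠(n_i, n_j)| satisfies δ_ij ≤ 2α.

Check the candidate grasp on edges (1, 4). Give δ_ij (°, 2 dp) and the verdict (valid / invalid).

δ = 69.37°, invalid

α = atan 0.35 = 19.29°;  2α = 38.58°
edge 1: e_1 = (-1.79, -1.25);  n_1 = (-0.5725, +0.8199)
edge 4: e_4 = (+0.70, -0.48);  n_4 = (-0.5655, -0.8247)
∠(n_1, n_4) = 110.63°
δ = |180° − 110.63°| = 69.37°
69.37° > 2α = 38.58°  →  invalid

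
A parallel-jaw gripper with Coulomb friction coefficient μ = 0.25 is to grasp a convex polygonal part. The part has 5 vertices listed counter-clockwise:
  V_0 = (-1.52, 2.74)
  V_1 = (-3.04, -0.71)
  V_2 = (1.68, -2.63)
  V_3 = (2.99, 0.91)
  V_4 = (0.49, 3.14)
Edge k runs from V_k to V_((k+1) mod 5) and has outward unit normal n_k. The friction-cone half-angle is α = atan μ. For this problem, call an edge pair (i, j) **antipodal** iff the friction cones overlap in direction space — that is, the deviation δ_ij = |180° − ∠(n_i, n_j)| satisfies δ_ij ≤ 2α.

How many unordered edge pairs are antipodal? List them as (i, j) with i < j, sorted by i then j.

α = atan 0.25 = 14.04°;  2α = 28.07°
n_0 = (-0.9151, +0.4032)
n_1 = (-0.3768, -0.9263)
n_2 = (+0.9378, -0.3471)
n_3 = (+0.6657, +0.7463)
n_4 = (-0.1952, +0.9808)
  (0,1): δ = 88.36°  ·
  (0,2): δ = 3.47°  ✓
  (0,3): δ = 72.04°  ·
  (0,4): δ = 125.03°  ·
  (1,2): δ = 88.17°  ·
  (1,3): δ = 19.60°  ✓
  (1,4): δ = 33.39°  ·
  (2,3): δ = 111.43°  ·
  (2,4): δ = 58.44°  ·
  (3,4): δ = 127.01°  ·
antipodal pairs: 2

count = 2; pairs: (0,2), (1,3)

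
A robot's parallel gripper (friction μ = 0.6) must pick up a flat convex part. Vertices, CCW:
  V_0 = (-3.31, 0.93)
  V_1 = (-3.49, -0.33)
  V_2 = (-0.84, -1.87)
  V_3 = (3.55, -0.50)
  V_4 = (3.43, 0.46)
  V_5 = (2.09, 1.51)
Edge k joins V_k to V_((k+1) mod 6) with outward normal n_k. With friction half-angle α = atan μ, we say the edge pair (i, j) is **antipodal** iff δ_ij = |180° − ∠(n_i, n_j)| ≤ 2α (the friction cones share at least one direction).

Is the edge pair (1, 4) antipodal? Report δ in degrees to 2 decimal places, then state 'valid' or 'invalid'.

α = atan 0.6 = 30.96°;  2α = 61.93°
edge 1: e_1 = (+2.65, -1.54);  n_1 = (-0.5025, -0.8646)
edge 4: e_4 = (-1.34, +1.05);  n_4 = (+0.6168, +0.7871)
∠(n_1, n_4) = 172.08°
δ = |180° − 172.08°| = 7.92°
7.92° ≤ 2α = 61.93°  →  valid

δ = 7.92°, valid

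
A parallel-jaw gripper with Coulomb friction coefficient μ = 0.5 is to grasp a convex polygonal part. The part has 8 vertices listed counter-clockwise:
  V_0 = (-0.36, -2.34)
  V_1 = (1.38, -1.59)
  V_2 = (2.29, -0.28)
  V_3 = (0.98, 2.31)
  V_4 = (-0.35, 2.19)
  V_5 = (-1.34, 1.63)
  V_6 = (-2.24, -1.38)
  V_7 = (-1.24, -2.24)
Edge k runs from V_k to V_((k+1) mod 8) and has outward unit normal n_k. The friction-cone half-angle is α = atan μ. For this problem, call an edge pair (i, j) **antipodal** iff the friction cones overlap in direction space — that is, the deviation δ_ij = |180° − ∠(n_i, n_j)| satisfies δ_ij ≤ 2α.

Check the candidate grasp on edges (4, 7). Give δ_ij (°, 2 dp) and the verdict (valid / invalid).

δ = 35.98°, valid

α = atan 0.5 = 26.57°;  2α = 53.13°
edge 4: e_4 = (-0.99, -0.56);  n_4 = (-0.4923, +0.8704)
edge 7: e_7 = (+0.88, -0.10);  n_7 = (-0.1129, -0.9936)
∠(n_4, n_7) = 144.02°
δ = |180° − 144.02°| = 35.98°
35.98° ≤ 2α = 53.13°  →  valid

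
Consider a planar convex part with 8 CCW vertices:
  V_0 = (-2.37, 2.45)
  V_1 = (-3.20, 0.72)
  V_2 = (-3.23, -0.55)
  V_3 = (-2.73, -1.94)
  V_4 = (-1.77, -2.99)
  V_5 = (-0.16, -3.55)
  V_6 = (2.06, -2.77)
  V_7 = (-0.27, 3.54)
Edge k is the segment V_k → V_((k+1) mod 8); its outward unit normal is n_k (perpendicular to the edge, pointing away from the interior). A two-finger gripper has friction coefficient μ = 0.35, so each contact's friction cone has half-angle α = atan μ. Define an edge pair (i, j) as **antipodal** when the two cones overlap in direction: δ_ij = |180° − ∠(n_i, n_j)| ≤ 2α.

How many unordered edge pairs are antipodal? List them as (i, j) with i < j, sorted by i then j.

count = 4; pairs: (1,6), (2,6), (3,6), (5,7)

α = atan 0.35 = 19.29°;  2α = 38.58°
n_0 = (-0.9016, +0.4326)
n_1 = (-0.9997, +0.0236)
n_2 = (-0.9410, -0.3385)
n_3 = (-0.7380, -0.6748)
n_4 = (-0.3285, -0.9445)
n_5 = (+0.3315, -0.9435)
n_6 = (+0.9381, +0.3464)
n_7 = (-0.4607, +0.8876)
  (0,1): δ = 155.72°  ·
  (0,2): δ = 134.59°  ·
  (0,3): δ = 111.93°  ·
  (0,4): δ = 83.55°  ·
  (0,5): δ = 45.01°  ·
  (0,6): δ = 45.90°  ·
  (0,7): δ = 143.06°  ·
  (1,2): δ = 158.86°  ·
  (1,3): δ = 136.21°  ·
  (1,4): δ = 107.83°  ·
  (1,5): δ = 69.29°  ·
  (1,6): δ = 21.62°  ✓
  (1,7): δ = 118.78°  ·
  (2,3): δ = 157.35°  ·
  (2,4): δ = 128.96°  ·
  (2,5): δ = 90.43°  ·
  (2,6): δ = 0.48°  ✓
  (2,7): δ = 97.65°  ·
  (3,4): δ = 151.62°  ·
  (3,5): δ = 113.08°  ·
  (3,6): δ = 22.17°  ✓
  (3,7): δ = 75.00°  ·
  (4,5): δ = 141.46°  ·
  (4,6): δ = 50.55°  ·
  (4,7): δ = 46.61°  ·
  (5,6): δ = 89.09°  ·
  (5,7): δ = 8.07°  ✓
  (6,7): δ = 82.84°  ·
antipodal pairs: 4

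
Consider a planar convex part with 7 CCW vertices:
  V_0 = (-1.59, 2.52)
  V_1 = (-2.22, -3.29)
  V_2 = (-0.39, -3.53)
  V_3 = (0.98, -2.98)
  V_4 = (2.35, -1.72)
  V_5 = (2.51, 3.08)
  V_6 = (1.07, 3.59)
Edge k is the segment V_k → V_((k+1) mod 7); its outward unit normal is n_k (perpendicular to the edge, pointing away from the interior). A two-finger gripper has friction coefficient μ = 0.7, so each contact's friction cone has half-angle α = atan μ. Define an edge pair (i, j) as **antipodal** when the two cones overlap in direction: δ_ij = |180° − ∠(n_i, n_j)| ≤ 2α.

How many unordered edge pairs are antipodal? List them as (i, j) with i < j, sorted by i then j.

count = 10; pairs: (0,2), (0,3), (0,4), (1,5), (1,6), (2,5), (2,6), (3,5), (3,6), (4,6)

α = atan 0.7 = 34.99°;  2α = 69.98°
n_0 = (-0.9942, +0.1078)
n_1 = (-0.1300, -0.9915)
n_2 = (+0.3726, -0.9280)
n_3 = (+0.6769, -0.7360)
n_4 = (+0.9994, -0.0333)
n_5 = (+0.3338, +0.9426)
n_6 = (-0.3732, +0.9278)
  (0,1): δ = 91.28°  ·
  (0,2): δ = 61.94°  ✓
  (0,3): δ = 41.21°  ✓
  (0,4): δ = 4.28°  ✓
  (0,5): δ = 76.69°  ·
  (0,6): δ = 118.10°  ·
  (1,2): δ = 150.65°  ·
  (1,3): δ = 129.92°  ·
  (1,4): δ = 84.44°  ·
  (1,5): δ = 12.03°  ✓
  (1,6): δ = 29.38°  ✓
  (2,3): δ = 159.27°  ·
  (2,4): δ = 113.78°  ·
  (2,5): δ = 41.38°  ✓
  (2,6): δ = 0.04°  ✓
  (3,4): δ = 134.51°  ·
  (3,5): δ = 62.11°  ✓
  (3,6): δ = 20.69°  ✓
  (4,5): δ = 107.59°  ·
  (4,6): δ = 66.18°  ✓
  (5,6): δ = 138.58°  ·
antipodal pairs: 10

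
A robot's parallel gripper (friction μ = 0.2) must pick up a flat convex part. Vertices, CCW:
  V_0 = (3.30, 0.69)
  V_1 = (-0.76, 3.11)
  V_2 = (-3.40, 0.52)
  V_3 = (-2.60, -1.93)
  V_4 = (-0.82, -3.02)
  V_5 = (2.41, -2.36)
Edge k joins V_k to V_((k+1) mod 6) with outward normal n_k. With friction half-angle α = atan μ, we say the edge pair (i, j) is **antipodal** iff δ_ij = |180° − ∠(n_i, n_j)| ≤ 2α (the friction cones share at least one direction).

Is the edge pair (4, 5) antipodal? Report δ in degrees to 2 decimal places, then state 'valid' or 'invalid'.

α = atan 0.2 = 11.31°;  2α = 22.62°
edge 4: e_4 = (+3.23, +0.66);  n_4 = (+0.2002, -0.9798)
edge 5: e_5 = (+0.89, +3.05);  n_5 = (+0.9600, -0.2801)
∠(n_4, n_5) = 62.18°
δ = |180° − 62.18°| = 117.82°
117.82° > 2α = 22.62°  →  invalid

δ = 117.82°, invalid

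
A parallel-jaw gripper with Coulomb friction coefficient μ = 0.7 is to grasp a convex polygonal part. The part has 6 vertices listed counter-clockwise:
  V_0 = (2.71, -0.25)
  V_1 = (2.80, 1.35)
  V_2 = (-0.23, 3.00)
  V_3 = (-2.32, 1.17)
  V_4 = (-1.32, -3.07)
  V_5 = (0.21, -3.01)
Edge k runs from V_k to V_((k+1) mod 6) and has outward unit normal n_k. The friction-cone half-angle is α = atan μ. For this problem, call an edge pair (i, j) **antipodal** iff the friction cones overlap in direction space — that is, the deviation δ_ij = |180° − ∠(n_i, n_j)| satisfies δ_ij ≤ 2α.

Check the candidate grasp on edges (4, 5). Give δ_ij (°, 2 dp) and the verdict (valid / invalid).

δ = 134.42°, invalid

α = atan 0.7 = 34.99°;  2α = 69.98°
edge 4: e_4 = (+1.53, +0.06);  n_4 = (+0.0392, -0.9992)
edge 5: e_5 = (+2.50, +2.76);  n_5 = (+0.7412, -0.6713)
∠(n_4, n_5) = 45.58°
δ = |180° − 45.58°| = 134.42°
134.42° > 2α = 69.98°  →  invalid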